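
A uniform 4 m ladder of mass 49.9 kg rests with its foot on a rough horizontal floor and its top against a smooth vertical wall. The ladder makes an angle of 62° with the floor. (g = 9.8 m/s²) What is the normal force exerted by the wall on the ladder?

Torques about the foot: N_wall · 4 sin 62° = 49.9×9.8×2 cos 62° → N_wall = 130.01 N.

N_wall ≈ 130 N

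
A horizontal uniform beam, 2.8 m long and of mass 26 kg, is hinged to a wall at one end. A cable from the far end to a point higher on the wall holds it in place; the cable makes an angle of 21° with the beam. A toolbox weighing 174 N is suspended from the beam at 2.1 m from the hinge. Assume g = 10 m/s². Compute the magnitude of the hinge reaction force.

Take torques about the hinge: T sin 21° · 2.8 = 26×10×1.4 + 174×2.1 = 729.4 N·m.
So T = 729.4 / (0.3584 × 2.8) = 726.91 N.
ΣF_x = 0: H_x = T cos 21° = 678.63 N.
ΣF_y = 0: H_y = (26×10 + 174) − T sin 21° = 434 − 260.5 = 173.5 N.
|H| = √(H_x² + H_y²) = √((678.63)² + (173.5)²) = 700.45 N.

|H| ≈ 700 N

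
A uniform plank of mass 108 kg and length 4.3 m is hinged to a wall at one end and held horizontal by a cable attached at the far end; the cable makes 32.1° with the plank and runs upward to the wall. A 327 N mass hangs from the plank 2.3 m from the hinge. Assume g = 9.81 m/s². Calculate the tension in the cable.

T ≈ 1330 N

Take torques about the hinge: T sin 32.1° · 4.3 = 108×9.81×2.15 + 327×2.3 = 3030 N·m.
So T = 3030 / (0.5314 × 4.3) = 1326 N.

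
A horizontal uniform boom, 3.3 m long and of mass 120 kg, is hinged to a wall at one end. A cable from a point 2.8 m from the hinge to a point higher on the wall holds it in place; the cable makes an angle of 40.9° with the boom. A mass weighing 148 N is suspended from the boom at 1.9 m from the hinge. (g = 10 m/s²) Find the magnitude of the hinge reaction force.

|H| ≈ 1080 N

Take torques about the hinge: T sin 40.9° · 2.8 = 120×10×1.65 + 148×1.9 = 2261.2 N·m.
So T = 2261.2 / (0.6547 × 2.8) = 1233.4 N.
ΣF_x = 0: H_x = T cos 40.9° = 932.29 N.
ΣF_y = 0: H_y = (120×10 + 148) − T sin 40.9° = 1348 − 807.57 = 540.43 N.
|H| = √(H_x² + H_y²) = √((932.29)² + (540.43)²) = 1077.6 N.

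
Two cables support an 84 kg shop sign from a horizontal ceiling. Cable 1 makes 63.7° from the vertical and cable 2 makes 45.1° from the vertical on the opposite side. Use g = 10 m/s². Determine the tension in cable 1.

Angles from the horizontal: cable 1 is 90° − 63.7° = 26.3°, cable 2 is 90° − 45.1° = 44.9°.
Weight W = 84 × 10 = 840 N acts straight down.
Horizontal: T_1 cos 26.3° = T_2 cos 44.9°  →  T_2 = 1.266 T_1.
Vertical: T_1 sin 26.3° + T_2 sin 44.9° = 840.
Substituting the horizontal relation into the vertical equation gives 1.336 T_1 = 840, so T_1 = 628.5 N.

T_1 ≈ 629 N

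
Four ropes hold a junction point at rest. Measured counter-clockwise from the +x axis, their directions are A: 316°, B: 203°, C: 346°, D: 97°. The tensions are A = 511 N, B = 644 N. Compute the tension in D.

T_D ≈ 689 N

Resolve: ΣF_x = 511 cos 316° + 644 cos 203° + T_C cos 346° + T_D cos 97° = 0.
        ΣF_y = 511 sin 316° + 644 sin 203° + T_C sin 346° + T_D sin 97° = 0.
The known terms sum to (-225.2, -606.6) N, so 0.9703 T_C − 0.1219 T_D = 225.2 and -0.2419 T_C + 0.9925 T_D = 606.6.
Solving simultaneously: T_C = 318.6 N, T_D = 688.8 N.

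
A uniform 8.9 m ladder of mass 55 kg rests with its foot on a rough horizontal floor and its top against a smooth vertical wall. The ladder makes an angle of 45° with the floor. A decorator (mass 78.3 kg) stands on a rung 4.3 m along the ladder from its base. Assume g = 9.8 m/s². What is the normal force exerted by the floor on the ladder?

N_floor ≈ 1310 N

ΣF_y = 0: N_floor = 55×9.8 + 78.3×9.8 = 1306.3 N.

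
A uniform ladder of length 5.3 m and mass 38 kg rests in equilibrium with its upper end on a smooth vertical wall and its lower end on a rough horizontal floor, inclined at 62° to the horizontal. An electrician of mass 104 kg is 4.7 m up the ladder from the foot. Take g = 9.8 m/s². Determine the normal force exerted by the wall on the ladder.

Torques about the foot: N_wall · 5.3 sin 62° = 38×9.8×2.65 cos 62° + 104×9.8×4.7 cos 62° → N_wall = 579.57 N.

N_wall ≈ 580 N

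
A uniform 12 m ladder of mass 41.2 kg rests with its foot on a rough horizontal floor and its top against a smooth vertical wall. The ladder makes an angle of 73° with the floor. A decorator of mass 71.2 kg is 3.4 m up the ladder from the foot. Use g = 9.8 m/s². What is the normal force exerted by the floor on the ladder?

N_floor ≈ 1100 N

ΣF_y = 0: N_floor = 41.2×9.8 + 71.2×9.8 = 1101.5 N.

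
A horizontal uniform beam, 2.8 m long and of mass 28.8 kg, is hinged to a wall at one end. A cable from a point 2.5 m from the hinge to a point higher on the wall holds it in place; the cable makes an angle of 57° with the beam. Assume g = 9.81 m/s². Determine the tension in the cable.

T ≈ 189 N

Take torques about the hinge: T sin 57° · 2.5 = 28.8×9.81×1.4 = 395.54 N·m.
So T = 395.54 / (0.8387 × 2.5) = 188.65 N.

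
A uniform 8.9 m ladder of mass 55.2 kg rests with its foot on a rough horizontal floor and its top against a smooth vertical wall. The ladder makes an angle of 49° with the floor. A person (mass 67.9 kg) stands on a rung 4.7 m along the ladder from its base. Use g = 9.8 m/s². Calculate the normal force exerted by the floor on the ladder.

N_floor ≈ 1210 N

ΣF_y = 0: N_floor = 55.2×9.8 + 67.9×9.8 = 1206.4 N.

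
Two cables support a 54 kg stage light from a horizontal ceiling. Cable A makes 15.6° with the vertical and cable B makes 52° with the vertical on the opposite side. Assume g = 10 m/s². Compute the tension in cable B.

T_B ≈ 157 N

Angles from the horizontal: cable A is 90° − 15.6° = 74.4°, cable B is 90° − 52° = 38°.
Weight W = 54 × 10 = 540 N acts straight down.
Horizontal: T_A cos 74.4° = T_B cos 38°  →  T_A = 2.93 T_B.
Vertical: T_A sin 74.4° + T_B sin 38° = 540.
Substituting the horizontal relation into the vertical equation gives 3.438 T_B = 540, so T_B = 157.1 N.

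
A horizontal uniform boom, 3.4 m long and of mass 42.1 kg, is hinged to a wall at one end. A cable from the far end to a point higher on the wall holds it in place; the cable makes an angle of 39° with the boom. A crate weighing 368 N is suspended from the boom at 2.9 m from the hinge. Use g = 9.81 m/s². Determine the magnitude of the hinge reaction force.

|H| ≈ 693 N

Take torques about the hinge: T sin 39° · 3.4 = 42.1×9.81×1.7 + 368×2.9 = 1769.3 N·m.
So T = 1769.3 / (0.6293 × 3.4) = 826.9 N.
ΣF_x = 0: H_x = T cos 39° = 642.62 N.
ΣF_y = 0: H_y = (42.1×9.81 + 368) − T sin 39° = 781 − 520.38 = 260.62 N.
|H| = √(H_x² + H_y²) = √((642.62)² + (260.62)²) = 693.46 N.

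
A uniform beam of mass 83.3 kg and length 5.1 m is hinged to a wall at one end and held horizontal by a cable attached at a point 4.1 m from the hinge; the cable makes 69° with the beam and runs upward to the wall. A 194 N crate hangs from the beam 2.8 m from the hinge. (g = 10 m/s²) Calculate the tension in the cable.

Take torques about the hinge: T sin 69° · 4.1 = 83.3×10×2.55 + 194×2.8 = 2667.3 N·m.
So T = 2667.3 / (0.9336 × 4.1) = 696.86 N.

T ≈ 697 N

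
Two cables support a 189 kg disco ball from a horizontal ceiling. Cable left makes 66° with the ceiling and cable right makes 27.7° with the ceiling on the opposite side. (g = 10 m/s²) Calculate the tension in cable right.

T_right ≈ 770 N

Weight W = 189 × 10 = 1890 N acts straight down.
Horizontal: T_left cos 66° = T_right cos 27.7°  →  T_left = 2.177 T_right.
Vertical: T_left sin 66° + T_right sin 27.7° = 1890.
Substituting the horizontal relation into the vertical equation gives 2.453 T_right = 1890, so T_right = 770.3 N.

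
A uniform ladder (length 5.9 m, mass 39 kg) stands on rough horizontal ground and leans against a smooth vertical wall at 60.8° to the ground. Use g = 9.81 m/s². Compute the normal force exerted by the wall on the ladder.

Torques about the foot: N_wall · 5.9 sin 60.8° = 39×9.81×2.95 cos 60.8° → N_wall = 106.91 N.

N_wall ≈ 107 N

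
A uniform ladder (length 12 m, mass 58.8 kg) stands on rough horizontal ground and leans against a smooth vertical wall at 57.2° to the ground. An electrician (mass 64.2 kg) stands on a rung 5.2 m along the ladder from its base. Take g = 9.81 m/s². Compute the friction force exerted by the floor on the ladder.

Torques about the foot: N_wall · 12 sin 57.2° = 58.8×9.81×6 cos 57.2° + 64.2×9.81×5.2 cos 57.2° → N_wall = 361.75 N.
ΣF_x = 0: f_floor = N_wall = 361.75 N.

f ≈ 362 N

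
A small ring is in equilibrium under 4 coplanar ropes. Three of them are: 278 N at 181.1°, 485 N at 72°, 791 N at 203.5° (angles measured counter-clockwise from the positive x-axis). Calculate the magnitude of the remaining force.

F ≈ 865 N

Sum the known components: ΣF_x = -853.5 N, ΣF_y = 140.5 N.
For equilibrium the remaining force must supply (−ΣF_x, −ΣF_y) = (853.5, -140.5) N.
Magnitude = √((853.5)² + (-140.5)²) = 865 N; direction = atan2(-140.5, 853.5) = 350.7°.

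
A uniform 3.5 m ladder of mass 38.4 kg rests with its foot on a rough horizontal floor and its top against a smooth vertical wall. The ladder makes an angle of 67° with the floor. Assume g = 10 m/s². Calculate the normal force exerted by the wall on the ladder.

N_wall ≈ 81.5 N

Torques about the foot: N_wall · 3.5 sin 67° = 38.4×10×1.75 cos 67° → N_wall = 81.499 N.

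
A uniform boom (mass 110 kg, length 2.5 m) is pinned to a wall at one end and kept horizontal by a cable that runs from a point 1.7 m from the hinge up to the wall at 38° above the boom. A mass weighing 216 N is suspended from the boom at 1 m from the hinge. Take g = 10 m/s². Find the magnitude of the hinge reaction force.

|H| ≈ 1260 N

Take torques about the hinge: T sin 38° · 1.7 = 110×10×1.25 + 216×1 = 1591 N·m.
So T = 1591 / (0.6157 × 1.7) = 1520.1 N.
ΣF_x = 0: H_x = T cos 38° = 1197.9 N.
ΣF_y = 0: H_y = (110×10 + 216) − T sin 38° = 1316 − 935.88 = 380.12 N.
|H| = √(H_x² + H_y²) = √((1197.9)² + (380.12)²) = 1256.7 N.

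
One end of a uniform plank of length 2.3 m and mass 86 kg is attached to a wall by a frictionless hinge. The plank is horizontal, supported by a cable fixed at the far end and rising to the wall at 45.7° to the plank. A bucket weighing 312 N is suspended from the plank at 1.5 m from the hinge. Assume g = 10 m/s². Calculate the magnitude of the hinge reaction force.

Take torques about the hinge: T sin 45.7° · 2.3 = 86×10×1.15 + 312×1.5 = 1457 N·m.
So T = 1457 / (0.7157 × 2.3) = 885.13 N.
ΣF_x = 0: H_x = T cos 45.7° = 618.19 N.
ΣF_y = 0: H_y = (86×10 + 312) − T sin 45.7° = 1172 − 633.48 = 538.52 N.
|H| = √(H_x² + H_y²) = √((618.19)² + (538.52)²) = 819.85 N.

|H| ≈ 820 N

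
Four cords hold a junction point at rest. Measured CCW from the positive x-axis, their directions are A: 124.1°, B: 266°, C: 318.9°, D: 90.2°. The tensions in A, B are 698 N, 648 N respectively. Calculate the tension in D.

Resolve: ΣF_x = 698 cos 124.1° + 648 cos 266° + T_C cos 318.9° + T_D cos 90.2° = 0.
        ΣF_y = 698 sin 124.1° + 648 sin 266° + T_C sin 318.9° + T_D sin 90.2° = 0.
The known terms sum to (-436.5, -68.44) N, so 0.7536 T_C − 0.0035 T_D = 436.5 and -0.6574 T_C + 1.0000 T_D = 68.44.
Solving simultaneously: T_C = 581.4 N, T_D = 450.6 N.

T_D ≈ 451 N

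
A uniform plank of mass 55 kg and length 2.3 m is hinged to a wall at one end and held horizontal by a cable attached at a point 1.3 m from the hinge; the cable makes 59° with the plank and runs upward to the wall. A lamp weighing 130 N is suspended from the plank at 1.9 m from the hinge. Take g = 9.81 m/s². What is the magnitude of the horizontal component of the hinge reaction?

H_x ≈ 401 N

Take torques about the hinge: T sin 59° · 1.3 = 55×9.81×1.15 + 130×1.9 = 867.48 N·m.
So T = 867.48 / (0.8572 × 1.3) = 778.49 N.
ΣF_x = 0: H_x = T cos 59° = 400.95 N.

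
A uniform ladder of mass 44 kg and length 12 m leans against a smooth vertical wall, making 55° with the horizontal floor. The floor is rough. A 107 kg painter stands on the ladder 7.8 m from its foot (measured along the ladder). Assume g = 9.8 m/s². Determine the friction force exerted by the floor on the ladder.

Torques about the foot: N_wall · 12 sin 55° = 44×9.8×6 cos 55° + 107×9.8×7.8 cos 55° → N_wall = 628.22 N.
ΣF_x = 0: f_floor = N_wall = 628.22 N.

f ≈ 628 N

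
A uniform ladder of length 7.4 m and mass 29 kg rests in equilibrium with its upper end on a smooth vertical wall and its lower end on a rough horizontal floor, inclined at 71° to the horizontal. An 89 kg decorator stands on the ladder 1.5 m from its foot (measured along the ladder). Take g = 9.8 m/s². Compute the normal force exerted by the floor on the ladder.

N_floor ≈ 1160 N

ΣF_y = 0: N_floor = 29×9.8 + 89×9.8 = 1156.4 N.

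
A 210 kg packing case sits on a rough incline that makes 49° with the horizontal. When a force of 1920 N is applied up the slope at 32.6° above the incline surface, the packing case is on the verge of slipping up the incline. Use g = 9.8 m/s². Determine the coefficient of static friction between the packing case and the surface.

μ ≈ 0.204

On the verge of sliding up the incline, friction is at its maximum μN and acts down the slope.
Perpendicular to incline: N = W cos 49° − P sin 32.6° = 1350 − 1034 = 315.7 N.
Along incline: P cos 32.6° − μN = W sin 49° → μ = −(W sin 49° − P cos 32.6°) / N = 0.2037.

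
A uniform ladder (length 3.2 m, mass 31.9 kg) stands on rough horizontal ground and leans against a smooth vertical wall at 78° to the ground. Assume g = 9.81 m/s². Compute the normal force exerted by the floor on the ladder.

ΣF_y = 0: N_floor = 31.9×9.81 = 312.94 N.

N_floor ≈ 313 N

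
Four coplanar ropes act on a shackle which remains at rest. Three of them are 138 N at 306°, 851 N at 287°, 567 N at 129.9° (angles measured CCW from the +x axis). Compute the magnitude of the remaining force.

F ≈ 492 N

Sum the known components: ΣF_x = -33.78 N, ΣF_y = -490.5 N.
For equilibrium the remaining force must supply (−ΣF_x, −ΣF_y) = (33.78, 490.5) N.
Magnitude = √((33.78)² + (490.5)²) = 491.6 N; direction = atan2(490.5, 33.78) = 86.1°.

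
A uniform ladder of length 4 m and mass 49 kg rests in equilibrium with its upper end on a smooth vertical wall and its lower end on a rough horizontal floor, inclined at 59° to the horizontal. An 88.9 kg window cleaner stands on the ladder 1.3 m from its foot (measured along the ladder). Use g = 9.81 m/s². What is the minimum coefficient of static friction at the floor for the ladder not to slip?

ΣF_y = 0: N_floor = 49×9.81 + 88.9×9.81 = 1352.8 N.
Torques about the foot: N_wall · 4 sin 59° = 49×9.81×2 cos 59° + 88.9×9.81×1.3 cos 59° → N_wall = 314.72 N.
ΣF_x = 0: f_floor = N_wall = 314.72 N.
μ_min = f_floor / N_floor = 314.72 / 1352.8 = 0.2326.

μ_min ≈ 0.233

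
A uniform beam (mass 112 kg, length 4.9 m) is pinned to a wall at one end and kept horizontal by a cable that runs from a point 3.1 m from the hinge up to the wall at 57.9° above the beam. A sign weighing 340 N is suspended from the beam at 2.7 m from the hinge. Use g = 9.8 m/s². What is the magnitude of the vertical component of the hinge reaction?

Take torques about the hinge: T sin 57.9° · 3.1 = 112×9.8×2.45 + 340×2.7 = 3607.1 N·m.
So T = 3607.1 / (0.8471 × 3.1) = 1373.6 N.
ΣF_y = 0: H_y = (112×9.8 + 340) − T sin 57.9° = 1437.6 − 1163.6 = 274.01 N.

|H_y| ≈ 274 N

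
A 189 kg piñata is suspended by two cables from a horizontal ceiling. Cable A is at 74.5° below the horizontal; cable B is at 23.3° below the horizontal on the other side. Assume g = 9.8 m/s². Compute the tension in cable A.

T_A ≈ 1720 N

Weight W = 189 × 9.8 = 1852 N acts straight down.
Horizontal: T_A cos 74.5° = T_B cos 23.3°  →  T_B = 0.291 T_A.
Vertical: T_A sin 74.5° + T_B sin 23.3° = 1852.
Substituting the horizontal relation into the vertical equation gives 1.079 T_A = 1852, so T_A = 1717 N.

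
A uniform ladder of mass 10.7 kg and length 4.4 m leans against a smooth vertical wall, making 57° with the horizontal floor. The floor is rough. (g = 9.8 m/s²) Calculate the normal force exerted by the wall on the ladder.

N_wall ≈ 34 N

Torques about the foot: N_wall · 4.4 sin 57° = 10.7×9.8×2.2 cos 57° → N_wall = 34.048 N.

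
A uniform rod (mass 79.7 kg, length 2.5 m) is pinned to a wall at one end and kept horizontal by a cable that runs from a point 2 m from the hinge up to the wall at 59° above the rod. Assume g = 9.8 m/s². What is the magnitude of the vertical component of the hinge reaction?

|H_y| ≈ 293 N

Take torques about the hinge: T sin 59° · 2 = 79.7×9.8×1.25 = 976.33 N·m.
So T = 976.33 / (0.8572 × 2) = 569.51 N.
ΣF_y = 0: H_y = (79.7×9.8) − T sin 59° = 781.06 − 488.16 = 292.9 N.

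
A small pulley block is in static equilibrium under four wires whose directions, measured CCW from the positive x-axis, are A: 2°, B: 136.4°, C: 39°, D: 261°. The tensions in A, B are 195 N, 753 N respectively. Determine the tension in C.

T_C ≈ 640 N

Resolve: ΣF_x = 195 cos 2° + 753 cos 136.4° + T_C cos 39° + T_D cos 261° = 0.
        ΣF_y = 195 sin 2° + 753 sin 136.4° + T_C sin 39° + T_D sin 261° = 0.
The known terms sum to (-350.4, 526.1) N, so 0.7771 T_C − 0.1564 T_D = 350.4 and 0.6293 T_C − 0.9877 T_D = -526.1.
Solving simultaneously: T_C = 640.2 N, T_D = 940.6 N.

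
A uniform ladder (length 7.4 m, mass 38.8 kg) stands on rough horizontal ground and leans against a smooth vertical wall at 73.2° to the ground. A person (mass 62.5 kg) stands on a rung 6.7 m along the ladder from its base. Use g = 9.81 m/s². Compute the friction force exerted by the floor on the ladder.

f ≈ 225 N

Torques about the foot: N_wall · 7.4 sin 73.2° = 38.8×9.81×3.7 cos 73.2° + 62.5×9.81×6.7 cos 73.2° → N_wall = 225.06 N.
ΣF_x = 0: f_floor = N_wall = 225.06 N.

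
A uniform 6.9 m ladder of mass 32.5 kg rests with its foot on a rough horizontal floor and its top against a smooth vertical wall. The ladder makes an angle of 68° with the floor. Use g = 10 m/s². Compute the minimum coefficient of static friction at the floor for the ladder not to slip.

ΣF_y = 0: N_floor = 32.5×10 = 325 N.
Torques about the foot: N_wall · 6.9 sin 68° = 32.5×10×3.45 cos 68° → N_wall = 65.654 N.
ΣF_x = 0: f_floor = N_wall = 65.654 N.
μ_min = f_floor / N_floor = 65.654 / 325 = 0.202.

μ_min ≈ 0.202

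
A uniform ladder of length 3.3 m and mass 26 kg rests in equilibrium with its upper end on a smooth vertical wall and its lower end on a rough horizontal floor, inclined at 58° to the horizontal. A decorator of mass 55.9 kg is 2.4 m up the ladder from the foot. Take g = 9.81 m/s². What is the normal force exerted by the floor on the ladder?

ΣF_y = 0: N_floor = 26×9.81 + 55.9×9.81 = 803.44 N.

N_floor ≈ 803 N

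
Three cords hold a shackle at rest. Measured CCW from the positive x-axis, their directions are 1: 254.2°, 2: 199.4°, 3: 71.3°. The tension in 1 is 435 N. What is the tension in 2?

Resolve: ΣF_x = 435 cos 254.2° + T_2 cos 199.4° + T_3 cos 71.3° = 0.
        ΣF_y = 435 sin 254.2° + T_2 sin 199.4° + T_3 sin 71.3° = 0.
The known terms sum to (-118.4, -418.6) N, so -0.9432 T_2 + 0.3206 T_3 = 118.4 and -0.3322 T_2 + 0.9472 T_3 = 418.6.
Solving simultaneously: T_2 = 27.97 N, T_3 = 451.7 N.

T_2 ≈ 28 N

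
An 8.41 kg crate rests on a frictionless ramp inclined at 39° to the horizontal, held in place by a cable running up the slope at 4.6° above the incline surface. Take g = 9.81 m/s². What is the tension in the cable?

T ≈ 52.1 N

Take axes along and perpendicular to the incline. Weight components: W sin 39° = 51.92 N down-slope, W cos 39° = 64.12 N into the surface.
Along incline: T cos 4.6° = W sin 39° → T = 52.09 N.
Perpendicular: N = W cos 39° − T sin 4.6° = 59.94 N.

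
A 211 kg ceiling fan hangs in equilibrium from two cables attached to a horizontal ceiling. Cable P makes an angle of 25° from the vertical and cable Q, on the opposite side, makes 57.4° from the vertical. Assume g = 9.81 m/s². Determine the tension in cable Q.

Angles from the horizontal: cable P is 90° − 25° = 65°, cable Q is 90° − 57.4° = 32.6°.
Weight W = 211 × 9.81 = 2070 N acts straight down.
Horizontal: T_P cos 65° = T_Q cos 32.6°  →  T_P = 1.993 T_Q.
Vertical: T_P sin 65° + T_Q sin 32.6° = 2070.
Substituting the horizontal relation into the vertical equation gives 2.345 T_Q = 2070, so T_Q = 882.5 N.

T_Q ≈ 883 N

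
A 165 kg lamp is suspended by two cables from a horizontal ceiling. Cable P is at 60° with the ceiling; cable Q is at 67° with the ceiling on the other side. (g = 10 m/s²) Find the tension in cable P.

T_P ≈ 807 N

Weight W = 165 × 10 = 1650 N acts straight down.
Horizontal: T_P cos 60° = T_Q cos 67°  →  T_Q = 1.28 T_P.
Vertical: T_P sin 60° + T_Q sin 67° = 1650.
Substituting the horizontal relation into the vertical equation gives 2.044 T_P = 1650, so T_P = 807.3 N.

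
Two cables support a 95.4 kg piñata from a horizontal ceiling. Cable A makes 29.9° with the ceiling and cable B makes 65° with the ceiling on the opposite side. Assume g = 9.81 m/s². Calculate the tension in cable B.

T_B ≈ 814 N

Weight W = 95.4 × 9.81 = 935.9 N acts straight down.
Horizontal: T_A cos 29.9° = T_B cos 65°  →  T_A = 0.4875 T_B.
Vertical: T_A sin 29.9° + T_B sin 65° = 935.9.
Substituting the horizontal relation into the vertical equation gives 1.149 T_B = 935.9, so T_B = 814.3 N.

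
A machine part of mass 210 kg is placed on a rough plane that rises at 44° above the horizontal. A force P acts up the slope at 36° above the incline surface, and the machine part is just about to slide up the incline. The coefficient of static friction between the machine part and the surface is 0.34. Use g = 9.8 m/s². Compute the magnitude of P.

P ≈ 1920 N

On the verge of sliding up the incline, friction equals μN and acts down the slope.
Perpendicular: N + P sin 36° = W cos 44° = 1480 N.
Along incline: P cos 36° = W sin 44° + μN  with W sin 44° = 1430 N.
Solving the pair for P and N: P = 1916 N, N = 354.2 N (and f = μN = 120.4 N).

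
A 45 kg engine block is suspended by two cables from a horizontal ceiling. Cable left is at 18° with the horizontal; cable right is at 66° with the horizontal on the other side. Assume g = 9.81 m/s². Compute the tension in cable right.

T_right ≈ 422 N

Weight W = 45 × 9.81 = 441.5 N acts straight down.
Horizontal: T_left cos 18° = T_right cos 66°  →  T_left = 0.4277 T_right.
Vertical: T_left sin 18° + T_right sin 66° = 441.5.
Substituting the horizontal relation into the vertical equation gives 1.046 T_right = 441.5, so T_right = 422.2 N.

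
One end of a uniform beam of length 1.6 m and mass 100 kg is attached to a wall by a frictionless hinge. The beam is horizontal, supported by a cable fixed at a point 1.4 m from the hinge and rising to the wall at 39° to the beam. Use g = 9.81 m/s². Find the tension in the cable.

Take torques about the hinge: T sin 39° · 1.4 = 100×9.81×0.8 = 784.8 N·m.
So T = 784.8 / (0.6293 × 1.4) = 890.76 N.

T ≈ 891 N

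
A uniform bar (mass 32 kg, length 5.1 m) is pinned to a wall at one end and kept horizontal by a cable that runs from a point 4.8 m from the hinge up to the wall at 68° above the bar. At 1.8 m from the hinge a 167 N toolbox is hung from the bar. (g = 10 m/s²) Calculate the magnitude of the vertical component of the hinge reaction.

Take torques about the hinge: T sin 68° · 4.8 = 32×10×2.55 + 167×1.8 = 1116.6 N·m.
So T = 1116.6 / (0.9272 × 4.8) = 250.89 N.
ΣF_y = 0: H_y = (32×10 + 167) − T sin 68° = 487 − 232.62 = 254.38 N.

|H_y| ≈ 254 N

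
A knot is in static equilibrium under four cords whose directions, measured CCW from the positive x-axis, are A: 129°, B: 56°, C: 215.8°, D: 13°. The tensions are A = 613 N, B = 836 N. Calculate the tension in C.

Resolve: ΣF_x = 613 cos 129° + 836 cos 56° + T_C cos 215.8° + T_D cos 13° = 0.
        ΣF_y = 613 sin 129° + 836 sin 56° + T_C sin 215.8° + T_D sin 13° = 0.
The known terms sum to (81.71, 1169) N, so -0.8111 T_C + 0.9744 T_D = -81.71 and -0.5850 T_C + 0.2250 T_D = -1169.
Solving simultaneously: T_C = 2893 N, T_D = 2324 N.

T_C ≈ 2890 N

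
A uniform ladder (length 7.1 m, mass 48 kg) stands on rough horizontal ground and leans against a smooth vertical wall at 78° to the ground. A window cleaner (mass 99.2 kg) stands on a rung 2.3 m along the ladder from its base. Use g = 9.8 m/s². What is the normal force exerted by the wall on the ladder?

Torques about the foot: N_wall · 7.1 sin 78° = 48×9.8×3.55 cos 78° + 99.2×9.8×2.3 cos 78° → N_wall = 116.93 N.

N_wall ≈ 117 N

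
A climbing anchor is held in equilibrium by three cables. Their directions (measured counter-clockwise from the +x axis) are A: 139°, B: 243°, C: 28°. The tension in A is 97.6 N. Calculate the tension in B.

Resolve: ΣF_x = 97.6 cos 139° + T_B cos 243° + T_C cos 28° = 0.
        ΣF_y = 97.6 sin 139° + T_B sin 243° + T_C sin 28° = 0.
The known terms sum to (-73.66, 64.03) N, so -0.4540 T_B + 0.8829 T_C = 73.66 and -0.8910 T_B + 0.4695 T_C = -64.03.
Solving simultaneously: T_B = 158.9 N, T_C = 165.1 N.

T_B ≈ 159 N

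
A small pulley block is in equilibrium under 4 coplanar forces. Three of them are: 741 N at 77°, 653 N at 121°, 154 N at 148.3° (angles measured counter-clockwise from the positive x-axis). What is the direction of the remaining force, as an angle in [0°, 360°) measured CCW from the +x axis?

Sum the known components: ΣF_x = -300.7 N, ΣF_y = 1363 N.
For equilibrium the remaining force must supply (−ΣF_x, −ΣF_y) = (300.7, -1363) N.
Magnitude = √((300.7)² + (-1363)²) = 1395 N; direction = atan2(-1363, 300.7) = 282.4°.

θ ≈ 282°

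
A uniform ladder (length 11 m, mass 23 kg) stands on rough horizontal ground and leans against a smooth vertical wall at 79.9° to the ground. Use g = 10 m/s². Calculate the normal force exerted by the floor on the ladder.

ΣF_y = 0: N_floor = 23×10 = 230 N.

N_floor ≈ 230 N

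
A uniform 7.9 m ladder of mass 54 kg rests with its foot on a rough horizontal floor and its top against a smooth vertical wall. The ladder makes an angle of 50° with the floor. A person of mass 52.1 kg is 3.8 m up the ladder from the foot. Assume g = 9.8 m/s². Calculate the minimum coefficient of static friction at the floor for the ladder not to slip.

μ_min ≈ 0.412

ΣF_y = 0: N_floor = 54×9.8 + 52.1×9.8 = 1039.8 N.
Torques about the foot: N_wall · 7.9 sin 50° = 54×9.8×3.95 cos 50° + 52.1×9.8×3.8 cos 50° → N_wall = 428.1 N.
ΣF_x = 0: f_floor = N_wall = 428.1 N.
μ_min = f_floor / N_floor = 428.1 / 1039.8 = 0.4117.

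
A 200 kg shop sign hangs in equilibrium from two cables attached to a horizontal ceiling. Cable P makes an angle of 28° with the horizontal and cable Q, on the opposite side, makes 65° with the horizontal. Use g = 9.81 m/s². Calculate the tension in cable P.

Weight W = 200 × 9.81 = 1962 N acts straight down.
Horizontal: T_P cos 28° = T_Q cos 65°  →  T_Q = 2.089 T_P.
Vertical: T_P sin 28° + T_Q sin 65° = 1962.
Substituting the horizontal relation into the vertical equation gives 2.363 T_P = 1962, so T_P = 830.3 N.

T_P ≈ 830 N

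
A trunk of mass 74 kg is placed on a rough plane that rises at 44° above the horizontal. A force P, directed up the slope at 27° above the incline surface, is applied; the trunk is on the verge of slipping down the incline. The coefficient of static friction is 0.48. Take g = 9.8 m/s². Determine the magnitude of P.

On the verge of sliding down the incline, friction equals μN and acts up the slope.
Perpendicular: N + P sin 27° = W cos 44° = 521.7 N.
Along incline: P cos 27° + μN = W sin 44° with W sin 44° = 503.8 N.
Solving the pair for P and N: P = 376.4 N, N = 350.8 N (and f = μN = 168.4 N).

P ≈ 376 N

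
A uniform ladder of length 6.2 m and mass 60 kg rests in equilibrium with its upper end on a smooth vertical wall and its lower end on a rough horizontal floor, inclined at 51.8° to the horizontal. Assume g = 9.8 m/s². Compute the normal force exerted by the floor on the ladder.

ΣF_y = 0: N_floor = 60×9.8 = 588 N.

N_floor ≈ 588 N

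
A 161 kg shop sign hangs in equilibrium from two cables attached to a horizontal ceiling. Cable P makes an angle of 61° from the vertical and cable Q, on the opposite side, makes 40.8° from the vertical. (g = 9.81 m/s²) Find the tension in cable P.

Angles from the horizontal: cable P is 90° − 61° = 29°, cable Q is 90° − 40.8° = 49.2°.
Weight W = 161 × 9.81 = 1579 N acts straight down.
Horizontal: T_P cos 29° = T_Q cos 49.2°  →  T_Q = 1.339 T_P.
Vertical: T_P sin 29° + T_Q sin 49.2° = 1579.
Substituting the horizontal relation into the vertical equation gives 1.498 T_P = 1579, so T_P = 1054 N.

T_P ≈ 1050 N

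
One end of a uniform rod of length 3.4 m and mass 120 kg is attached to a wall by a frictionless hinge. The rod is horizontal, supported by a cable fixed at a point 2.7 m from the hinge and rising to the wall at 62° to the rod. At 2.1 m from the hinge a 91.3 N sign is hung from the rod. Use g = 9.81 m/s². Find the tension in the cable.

T ≈ 920 N

Take torques about the hinge: T sin 62° · 2.7 = 120×9.81×1.7 + 91.3×2.1 = 2193 N·m.
So T = 2193 / (0.8829 × 2.7) = 919.89 N.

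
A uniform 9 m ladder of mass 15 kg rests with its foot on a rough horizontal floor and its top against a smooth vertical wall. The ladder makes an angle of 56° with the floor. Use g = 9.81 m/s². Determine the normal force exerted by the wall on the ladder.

Torques about the foot: N_wall · 9 sin 56° = 15×9.81×4.5 cos 56° → N_wall = 49.627 N.

N_wall ≈ 49.6 N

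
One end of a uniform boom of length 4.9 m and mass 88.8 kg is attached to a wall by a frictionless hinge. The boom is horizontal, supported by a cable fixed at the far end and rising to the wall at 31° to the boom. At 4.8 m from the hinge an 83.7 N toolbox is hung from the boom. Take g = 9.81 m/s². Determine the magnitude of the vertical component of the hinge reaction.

|H_y| ≈ 437 N

Take torques about the hinge: T sin 31° · 4.9 = 88.8×9.81×2.45 + 83.7×4.8 = 2536 N·m.
So T = 2536 / (0.5150 × 4.9) = 1004.9 N.
ΣF_y = 0: H_y = (88.8×9.81 + 83.7) − T sin 31° = 954.83 − 517.56 = 437.27 N.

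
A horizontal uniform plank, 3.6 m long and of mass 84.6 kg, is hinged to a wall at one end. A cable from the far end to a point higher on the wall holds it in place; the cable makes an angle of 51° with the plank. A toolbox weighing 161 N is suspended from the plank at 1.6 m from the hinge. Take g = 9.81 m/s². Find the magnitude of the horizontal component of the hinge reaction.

Take torques about the hinge: T sin 51° · 3.6 = 84.6×9.81×1.8 + 161×1.6 = 1751.5 N·m.
So T = 1751.5 / (0.7771 × 3.6) = 626.03 N.
ΣF_x = 0: H_x = T cos 51° = 393.97 N.

H_x ≈ 394 N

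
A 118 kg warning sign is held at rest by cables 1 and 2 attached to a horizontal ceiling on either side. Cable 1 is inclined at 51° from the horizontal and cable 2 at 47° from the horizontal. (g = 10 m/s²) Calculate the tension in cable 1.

Weight W = 118 × 10 = 1180 N acts straight down.
Horizontal: T_1 cos 51° = T_2 cos 47°  →  T_2 = 0.9228 T_1.
Vertical: T_1 sin 51° + T_2 sin 47° = 1180.
Substituting the horizontal relation into the vertical equation gives 1.452 T_1 = 1180, so T_1 = 812.7 N.

T_1 ≈ 813 N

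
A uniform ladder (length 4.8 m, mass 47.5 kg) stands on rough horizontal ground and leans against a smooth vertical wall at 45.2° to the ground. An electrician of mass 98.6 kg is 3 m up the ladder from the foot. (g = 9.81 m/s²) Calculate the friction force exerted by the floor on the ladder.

f ≈ 832 N

Torques about the foot: N_wall · 4.8 sin 45.2° = 47.5×9.81×2.4 cos 45.2° + 98.6×9.81×3 cos 45.2° → N_wall = 831.7 N.
ΣF_x = 0: f_floor = N_wall = 831.7 N.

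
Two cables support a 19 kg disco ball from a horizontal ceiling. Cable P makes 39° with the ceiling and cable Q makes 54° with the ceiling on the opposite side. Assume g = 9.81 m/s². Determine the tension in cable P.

T_P ≈ 110 N

Weight W = 19 × 9.81 = 186.4 N acts straight down.
Horizontal: T_P cos 39° = T_Q cos 54°  →  T_Q = 1.322 T_P.
Vertical: T_P sin 39° + T_Q sin 54° = 186.4.
Substituting the horizontal relation into the vertical equation gives 1.699 T_P = 186.4, so T_P = 109.7 N.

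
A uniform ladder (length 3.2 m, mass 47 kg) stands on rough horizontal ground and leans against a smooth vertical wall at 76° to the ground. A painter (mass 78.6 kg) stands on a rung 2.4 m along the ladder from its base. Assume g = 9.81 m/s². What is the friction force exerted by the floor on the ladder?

f ≈ 202 N

Torques about the foot: N_wall · 3.2 sin 76° = 47×9.81×1.6 cos 76° + 78.6×9.81×2.4 cos 76° → N_wall = 201.67 N.
ΣF_x = 0: f_floor = N_wall = 201.67 N.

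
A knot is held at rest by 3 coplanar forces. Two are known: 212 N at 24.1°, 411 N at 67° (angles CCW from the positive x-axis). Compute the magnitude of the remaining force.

Sum the known components: ΣF_x = 354.1 N, ΣF_y = 464.9 N.
For equilibrium the remaining force must supply (−ΣF_x, −ΣF_y) = (-354.1, -464.9) N.
Magnitude = √((-354.1)² + (-464.9)²) = 584.4 N; direction = atan2(-464.9, -354.1) = 232.7°.

F ≈ 584 N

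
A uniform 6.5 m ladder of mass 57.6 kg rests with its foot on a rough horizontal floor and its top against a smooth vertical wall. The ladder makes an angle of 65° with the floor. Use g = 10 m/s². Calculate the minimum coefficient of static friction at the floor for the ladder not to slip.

μ_min ≈ 0.233

ΣF_y = 0: N_floor = 57.6×10 = 576 N.
Torques about the foot: N_wall · 6.5 sin 65° = 57.6×10×3.25 cos 65° → N_wall = 134.3 N.
ΣF_x = 0: f_floor = N_wall = 134.3 N.
μ_min = f_floor / N_floor = 134.3 / 576 = 0.2332.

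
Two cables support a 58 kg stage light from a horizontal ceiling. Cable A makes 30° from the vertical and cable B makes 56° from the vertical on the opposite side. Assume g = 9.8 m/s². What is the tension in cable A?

Angles from the horizontal: cable A is 90° − 30° = 60°, cable B is 90° − 56° = 34°.
Weight W = 58 × 9.8 = 568.4 N acts straight down.
Horizontal: T_A cos 60° = T_B cos 34°  →  T_B = 0.6031 T_A.
Vertical: T_A sin 60° + T_B sin 34° = 568.4.
Substituting the horizontal relation into the vertical equation gives 1.203 T_A = 568.4, so T_A = 472.4 N.

T_A ≈ 472 N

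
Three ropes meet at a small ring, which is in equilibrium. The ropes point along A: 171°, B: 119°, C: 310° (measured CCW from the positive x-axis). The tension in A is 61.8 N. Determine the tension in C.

Resolve: ΣF_x = 61.8 cos 171° + T_B cos 119° + T_C cos 310° = 0.
        ΣF_y = 61.8 sin 171° + T_B sin 119° + T_C sin 310° = 0.
The known terms sum to (-61.04, 9.668) N, so -0.4848 T_B + 0.6428 T_C = 61.04 and 0.8746 T_B − 0.7660 T_C = -9.668.
Solving simultaneously: T_B = 212.5 N, T_C = 255.2 N.

T_C ≈ 255 N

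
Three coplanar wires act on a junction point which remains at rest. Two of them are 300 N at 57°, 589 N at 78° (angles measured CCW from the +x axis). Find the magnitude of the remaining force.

F ≈ 876 N

Sum the known components: ΣF_x = 285.9 N, ΣF_y = 827.7 N.
For equilibrium the remaining force must supply (−ΣF_x, −ΣF_y) = (-285.9, -827.7) N.
Magnitude = √((-285.9)² + (-827.7)²) = 875.7 N; direction = atan2(-827.7, -285.9) = 250.9°.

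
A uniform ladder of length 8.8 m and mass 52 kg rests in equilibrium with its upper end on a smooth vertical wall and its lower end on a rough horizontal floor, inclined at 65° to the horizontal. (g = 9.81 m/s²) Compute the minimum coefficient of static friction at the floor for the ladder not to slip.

ΣF_y = 0: N_floor = 52×9.81 = 510.12 N.
Torques about the foot: N_wall · 8.8 sin 65° = 52×9.81×4.4 cos 65° → N_wall = 118.94 N.
ΣF_x = 0: f_floor = N_wall = 118.94 N.
μ_min = f_floor / N_floor = 118.94 / 510.12 = 0.2332.

μ_min ≈ 0.233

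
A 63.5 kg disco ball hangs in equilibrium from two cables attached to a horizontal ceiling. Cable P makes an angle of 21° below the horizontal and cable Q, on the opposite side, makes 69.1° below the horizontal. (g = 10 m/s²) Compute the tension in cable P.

T_P ≈ 227 N

Weight W = 63.5 × 10 = 635 N acts straight down.
Horizontal: T_P cos 21° = T_Q cos 69.1°  →  T_Q = 2.617 T_P.
Vertical: T_P sin 21° + T_Q sin 69.1° = 635.
Substituting the horizontal relation into the vertical equation gives 2.803 T_P = 635, so T_P = 226.5 N.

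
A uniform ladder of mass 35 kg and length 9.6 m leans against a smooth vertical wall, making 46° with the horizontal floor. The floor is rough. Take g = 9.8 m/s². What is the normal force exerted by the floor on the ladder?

ΣF_y = 0: N_floor = 35×9.8 = 343 N.

N_floor ≈ 343 N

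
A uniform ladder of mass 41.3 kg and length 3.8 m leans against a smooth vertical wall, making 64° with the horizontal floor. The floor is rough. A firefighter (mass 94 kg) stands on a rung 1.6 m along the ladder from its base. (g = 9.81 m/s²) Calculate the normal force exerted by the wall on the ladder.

N_wall ≈ 288 N

Torques about the foot: N_wall · 3.8 sin 64° = 41.3×9.81×1.9 cos 64° + 94×9.81×1.6 cos 64° → N_wall = 288.17 N.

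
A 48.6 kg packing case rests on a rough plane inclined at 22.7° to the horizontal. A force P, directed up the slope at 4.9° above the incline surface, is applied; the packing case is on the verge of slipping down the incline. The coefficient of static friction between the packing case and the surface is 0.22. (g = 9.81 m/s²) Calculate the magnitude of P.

P ≈ 89.2 N

On the verge of sliding down the incline, friction equals μN and acts up the slope.
Perpendicular: N + P sin 4.9° = W cos 22.7° = 439.8 N.
Along incline: P cos 4.9° + μN = W sin 22.7° with W sin 22.7° = 184 N.
Solving the pair for P and N: P = 89.23 N, N = 432.2 N (and f = μN = 95.09 N).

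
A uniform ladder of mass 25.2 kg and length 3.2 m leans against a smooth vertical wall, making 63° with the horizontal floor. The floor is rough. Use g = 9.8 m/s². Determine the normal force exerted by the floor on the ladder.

ΣF_y = 0: N_floor = 25.2×9.8 = 246.96 N.

N_floor ≈ 247 N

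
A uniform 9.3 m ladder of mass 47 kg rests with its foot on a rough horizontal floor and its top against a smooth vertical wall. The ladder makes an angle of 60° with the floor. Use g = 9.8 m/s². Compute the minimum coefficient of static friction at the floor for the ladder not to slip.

μ_min ≈ 0.289

ΣF_y = 0: N_floor = 47×9.8 = 460.6 N.
Torques about the foot: N_wall · 9.3 sin 60° = 47×9.8×4.65 cos 60° → N_wall = 132.96 N.
ΣF_x = 0: f_floor = N_wall = 132.96 N.
μ_min = f_floor / N_floor = 132.96 / 460.6 = 0.2887.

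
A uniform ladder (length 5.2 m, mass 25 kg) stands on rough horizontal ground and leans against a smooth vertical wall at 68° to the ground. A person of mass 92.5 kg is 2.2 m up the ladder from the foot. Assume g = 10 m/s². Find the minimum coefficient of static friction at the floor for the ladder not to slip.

ΣF_y = 0: N_floor = 25×10 + 92.5×10 = 1175 N.
Torques about the foot: N_wall · 5.2 sin 68° = 25×10×2.6 cos 68° + 92.5×10×2.2 cos 68° → N_wall = 208.62 N.
ΣF_x = 0: f_floor = N_wall = 208.62 N.
μ_min = f_floor / N_floor = 208.62 / 1175 = 0.1775.

μ_min ≈ 0.178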